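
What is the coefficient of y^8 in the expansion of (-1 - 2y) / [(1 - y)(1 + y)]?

-1

The denominator gives the recurrence a_n = a_(n−2) for n ≥ 3; the numerator fixes a_0 = -1, a_1 = -2, a_2 = -1.
Iterating: -1, -2, -1, -2, -1, -2, -1, -2, -1, so a_8 = -1.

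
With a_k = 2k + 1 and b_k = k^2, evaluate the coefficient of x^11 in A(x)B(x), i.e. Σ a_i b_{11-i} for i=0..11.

This is [x^11] in the product of the two ordinary generating functions.
Σ = 1·121 + 3·100 + 5·81 + 7·64 + 9·49 + 11·36 + 13·25 + 15·16 + 17·9 + 19·4 + 21·1 + 23·0 = 2926.

2926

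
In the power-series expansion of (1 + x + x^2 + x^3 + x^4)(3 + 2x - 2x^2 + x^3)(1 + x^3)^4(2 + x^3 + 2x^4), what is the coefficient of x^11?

152

(1 + x + x^2 + x^3 + x^4) has coefficients 1,1,1,1,1 for degrees 0…4.
(3 + 2x - 2x^2 + x^3) has coefficients 3,2,-2,1,0,0,0,0,0,0,0,0 for degrees 0…11.
Multiplying by (1 + x^3)^4 gives running coefficients 3,2,-2,13,8,-8,22,12,-12,18,8,-8 for degrees 0…11.
Finally multiplying by (2 + x^3 + 2x^4), the product of all factors after the first has coefficients 6,4,-4,29,24,-14,53,58,-16,42,72,-4 for degrees 0…11.
[x^11] = 1·(-4) + 1·72 + 1·42 + 1·(-16) + 1·58 = 152.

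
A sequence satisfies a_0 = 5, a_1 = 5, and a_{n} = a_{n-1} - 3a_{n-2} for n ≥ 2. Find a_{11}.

The ordinary generating function has denominator 1 - q + 3q^2.
Iterating the recurrence: a_0,…,a_{11} = 5, 5, -10, -25, 5, 80, 65, -175, -370, 155, 1265, 800.

800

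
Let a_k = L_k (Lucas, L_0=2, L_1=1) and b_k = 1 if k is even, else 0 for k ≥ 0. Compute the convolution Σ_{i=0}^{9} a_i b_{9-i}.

121

This is [x^9] in the product of the two ordinary generating functions.
Σ = 2·0 + 1·1 + 3·0 + 4·1 + 7·0 + 11·1 + 18·0 + 29·1 + 47·0 + 76·1 = 121.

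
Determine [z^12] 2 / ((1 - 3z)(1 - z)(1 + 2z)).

958778

Partial fractions give a closed form: a_n = (9/5)·3^n + (-1/3)·1^n + (8/15)·(-2)^n.
At n = 12: a_12 = 958778.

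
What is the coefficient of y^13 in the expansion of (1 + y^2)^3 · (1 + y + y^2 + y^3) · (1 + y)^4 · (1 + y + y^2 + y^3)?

50

(1 + y^2)^3 has coefficients 1,0,3,0,3,0,1 for degrees 0…6.
(1 + y + y^2 + y^3) has coefficients 1,1,1,1,0,0,0,0,0,0,0,0,0,0 for degrees 0…13.
Multiplying by (1 + y)^4 gives running coefficients 1,5,11,15,15,11,5,1,0,0,0,0,0,0 for degrees 0…13.
Finally multiplying by (1 + y + y^2 + y^3), the product of all factors after the first has coefficients 1,6,17,32,46,52,46,32,17,6,1,0,0,0 for degrees 0…13.
[y^13] = 1·0 + 3·0 + 3·6 + 1·32 = 50.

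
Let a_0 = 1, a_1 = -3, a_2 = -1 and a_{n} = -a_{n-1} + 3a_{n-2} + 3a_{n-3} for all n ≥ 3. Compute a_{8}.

The ordinary generating function has denominator 1 + y - 3y^2 - 3y^3.
Iterating the recurrence: a_0,…,a_{8} = 1, -3, -1, -5, -7, -11, -25, -29, -79.

-79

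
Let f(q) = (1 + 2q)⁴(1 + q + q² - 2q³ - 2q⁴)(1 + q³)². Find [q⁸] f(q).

(1 + 2q)⁴ has coefficients 1,8,24,32,16 for degrees 0…4.
(1 + q + q² - 2q³ - 2q⁴) has coefficients 1,1,1,-2,-2,0,0,0,0 for degrees 0…8.
Finally multiplying by (1 + q³)², the product of all factors after the first has coefficients 1,1,1,0,0,2,-3,-3,1 for degrees 0…8.
[q⁸] = 1·1 + 8·(-3) + 24·(-3) + 32·2 + 16·0 = -31.

-31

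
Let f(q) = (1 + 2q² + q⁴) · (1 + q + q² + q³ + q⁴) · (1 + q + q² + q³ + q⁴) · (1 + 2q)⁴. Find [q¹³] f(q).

344

(1 + 2q² + q⁴) has coefficients 1,0,2,0,1 for degrees 0…4.
(1 + q + q² + q³ + q⁴) has coefficients 1,1,1,1,1,0,0,0,0,0,0,0,0,0 for degrees 0…13.
Multiplying by (1 + q + q² + q³ + q⁴) gives running coefficients 1,2,3,4,5,4,3,2,1,0,0,0,0,0 for degrees 0…13.
Finally multiplying by (1 + 2q)⁴, the product of all factors after the first has coefficients 1,10,43,108,189,268,331,346,297,216,136,64,16,0 for degrees 0…13.
[q¹³] = 1·0 + 2·64 + 1·216 = 344.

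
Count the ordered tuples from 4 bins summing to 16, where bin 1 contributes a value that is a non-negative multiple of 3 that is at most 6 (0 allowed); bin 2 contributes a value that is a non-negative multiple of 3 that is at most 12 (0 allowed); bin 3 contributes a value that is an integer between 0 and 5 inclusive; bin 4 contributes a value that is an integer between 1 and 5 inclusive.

The generating function for the choices is (1 + q^3 + q^6)·(1 + q^3 + q^6 + q^9 + q^12)·(1 + q + q^2 + q^3 + q^4 + q^5)·(q + q^2 + q^3 + q^4 + q^5); the count is [q^16].
(1 + q^3 + q^6) has coefficients 1,0,0,1,0,0,1 for degrees 0…6.
(1 + q^3 + q^6 + q^9 + q^12) has coefficients 1,0,0,1,0,0,1,0,0,1,0,0,1,0,0,0,0 for degrees 0…16.
Multiplying by (1 + q + q^2 + q^3 + q^4 + q^5) gives running coefficients 1,1,1,2,2,2,2,2,2,2,2,2,2,2,2,1,1 for degrees 0…16.
Finally multiplying by (q + q^2 + q^3 + q^4 + q^5), the product of all factors after the first has coefficients 0,1,2,3,5,7,8,9,10,10,10,10,10,10,10,10,9 for degrees 0…16.
[q^16] = 1·9 + 1·10 + 1·10 = 29.

29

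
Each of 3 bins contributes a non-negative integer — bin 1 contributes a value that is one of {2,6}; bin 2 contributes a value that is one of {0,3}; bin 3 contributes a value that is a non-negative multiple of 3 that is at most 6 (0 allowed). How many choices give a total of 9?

2

The generating function for the choices is (q² + q⁶)·(1 + q³)·(1 + q³ + q⁶); the count is [q⁹].
(q² + q⁶) has coefficients 0,0,1,0,0,0,1 for degrees 0…6.
(1 + q³) has coefficients 1,0,0,1,0,0,0,0,0,0 for degrees 0…9.
Finally multiplying by (1 + q³ + q⁶), the product of all factors after the first has coefficients 1,0,0,2,0,0,2,0,0,1 for degrees 0…9.
[q⁹] = 1·0 + 1·2 = 2.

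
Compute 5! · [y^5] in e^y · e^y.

32

The EGF product rule gives c_5 = Σ_{k_1+k_2=5} C(5; k_1,k_2) · ∏ g_i(k_i), where e^y gives (1)^k; e^y gives (1)^k.
g_1(k) for k = 0…5: 1, 1, 1, 1, 1, 1.
g_2(k) for k = 0…5: 1, 1, 1, 1, 1, 1.
c_5 = Σ_k C(5,k)·g_1(k)·g_2(5−k) = 1·1·1 + 5·1·1 + 10·1·1 + 10·1·1 + 5·1·1 + 1·1·1 = 1 + 5 + 10 + 10 + 5 + 1 = 32.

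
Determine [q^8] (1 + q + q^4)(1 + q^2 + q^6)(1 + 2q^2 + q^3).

4

(1 + q + q^4) has coefficients 1,1,0,0,1 for degrees 0…4.
(1 + q^2 + q^6) has coefficients 1,0,1,0,0,0,1,0,0 for degrees 0…8.
Finally multiplying by (1 + 2q^2 + q^3), the product of all factors after the first has coefficients 1,0,3,1,2,1,1,0,2 for degrees 0…8.
[q^8] = 1·2 + 1·0 + 1·2 = 4.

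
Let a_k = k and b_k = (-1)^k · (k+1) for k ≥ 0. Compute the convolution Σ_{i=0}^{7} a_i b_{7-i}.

4

Write out a_i and b_{7-i} for i = 0,…,7 and sum the products.
Σ = 0·(-8) + 1·7 + 2·(-6) + 3·5 + 4·(-4) + 5·3 + 6·(-2) + 7·1 = 4.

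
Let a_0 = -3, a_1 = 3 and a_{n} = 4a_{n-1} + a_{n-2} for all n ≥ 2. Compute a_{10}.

953433

The ordinary generating function has denominator 1 - 4x - x^2.
Iterating the recurrence: a_0,…,a_{10} = -3, 3, 9, 39, 165, 699, 2961, 12543, 53133, 225075, 953433.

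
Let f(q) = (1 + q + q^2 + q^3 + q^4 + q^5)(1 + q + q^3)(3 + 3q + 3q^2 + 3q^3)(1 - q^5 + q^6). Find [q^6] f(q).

(1 + q + q^2 + q^3 + q^4 + q^5) has coefficients 1,1,1,1,1,1 for degrees 0…5.
(1 + q + q^3) has coefficients 1,1,0,1,0,0,0 for degrees 0…6.
Multiplying by (3 + 3q + 3q^2 + 3q^3) gives running coefficients 3,6,6,9,6,3,3 for degrees 0…6.
Finally multiplying by (1 - q^5 + q^6), the product of all factors after the first has coefficients 3,6,6,9,6,0,0 for degrees 0…6.
[q^6] = 1·0 + 1·0 + 1·6 + 1·9 + 1·6 + 1·6 = 27.

27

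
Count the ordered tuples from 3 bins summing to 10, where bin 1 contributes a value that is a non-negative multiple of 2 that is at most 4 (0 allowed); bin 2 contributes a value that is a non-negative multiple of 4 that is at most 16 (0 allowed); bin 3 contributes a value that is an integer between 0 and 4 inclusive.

4

The generating function for the choices is (1 + z^2 + z^4)·(1 + z^4 + z^8 + z^12 + z^16)·(1 + z + z^2 + z^3 + z^4); the count is [z^10].
(1 + z^2 + z^4) has coefficients 1,0,1,0,1 for degrees 0…4.
(1 + z^4 + z^8 + z^12 + z^16) has coefficients 1,0,0,0,1,0,0,0,1,0,0 for degrees 0…10.
Finally multiplying by (1 + z + z^2 + z^3 + z^4), the product of all factors after the first has coefficients 1,1,1,1,2,1,1,1,2,1,1 for degrees 0…10.
[z^10] = 1·1 + 1·2 + 1·1 = 4.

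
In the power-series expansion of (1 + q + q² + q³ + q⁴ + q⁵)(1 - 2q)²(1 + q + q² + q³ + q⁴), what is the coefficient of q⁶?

(1 + q + q² + q³ + q⁴ + q⁵) has coefficients 1,1,1,1,1,1 for degrees 0…5.
(1 - 2q)² has coefficients 1,-4,4,0,0,0,0 for degrees 0…6.
Finally multiplying by (1 + q + q² + q³ + q⁴), the product of all factors after the first has coefficients 1,-3,1,1,1,0,4 for degrees 0…6.
[q⁶] = 1·4 + 1·0 + 1·1 + 1·1 + 1·1 + 1·(-3) = 4.

4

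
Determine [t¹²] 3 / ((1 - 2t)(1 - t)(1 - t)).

The denominator gives the recurrence a_n = 4a_(n−1) − 5a_(n−2) + 2a_(n−3) for n ≥ 3; the numerator fixes a_0 = 3, a_1 = 12, a_2 = 33.
Iterating: 3, 12, 33, 78, 171, 360, 741, 1506, 3039, 6108, 12249, 24534, 49107, so a_12 = 49107.

49107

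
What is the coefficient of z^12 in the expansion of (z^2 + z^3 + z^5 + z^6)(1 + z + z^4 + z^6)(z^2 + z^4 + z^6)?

(z^2 + z^3 + z^5 + z^6) has coefficients 0,0,1,1,0,1,1 for degrees 0…6.
(1 + z + z^4 + z^6) has coefficients 1,1,0,0,1,0,1,0,0,0,0,0,0 for degrees 0…12.
Finally multiplying by (z^2 + z^4 + z^6), the product of all factors after the first has coefficients 0,0,1,1,1,1,2,1,2,0,2,0,1 for degrees 0…12.
[z^12] = 1·2 + 1·0 + 1·1 + 1·2 = 5.

5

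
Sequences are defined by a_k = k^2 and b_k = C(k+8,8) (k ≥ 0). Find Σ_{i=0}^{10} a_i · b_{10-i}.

Write out a_i and b_{10-i} for i = 0,…,10 and sum the products.
Σ = 0·43758 + 1·24310 + 4·12870 + 9·6435 + 16·3003 + 25·1287 + 36·495 + 49·165 + 64·45 + 81·9 + 100·1 = 243542.

243542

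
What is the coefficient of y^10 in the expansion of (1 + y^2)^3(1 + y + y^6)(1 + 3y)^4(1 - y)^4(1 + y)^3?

372

(1 + y^2)^3 has coefficients 1,0,3,0,3,0,1 for degrees 0…6.
(1 + y + y^6) has coefficients 1,1,0,0,0,0,1,0,0,0,0 for degrees 0…10.
Multiplying by (1 + 3y)^4 gives running coefficients 1,13,66,162,189,81,1,12,54,108,81 for degrees 0…10.
Multiplying by (1 - y)^4 gives running coefficients 1,9,20,-28,-114,46,229,-100,-123,41,-74 for degrees 0…10.
Finally multiplying by (1 + y)^3, the product of all factors after the first has coefficients 1,12,50,60,-129,-360,-3,611,310,-399,-420 for degrees 0…10.
[y^10] = 1·(-420) + 3·310 + 3·(-3) + 1·(-129) = 372.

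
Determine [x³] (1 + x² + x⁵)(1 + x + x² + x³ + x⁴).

2

(1 + x² + x⁵) has coefficients 1,0,1,0 for degrees 0…3.
(1 + x + x² + x³ + x⁴) has coefficients 1,1,1,1 for degrees 0…3.
[x³] = 1·1 + 1·1 = 2.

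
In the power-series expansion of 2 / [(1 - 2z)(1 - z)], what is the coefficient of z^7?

510

Partial fractions give a closed form: a_n = (4)·2^n + (-2)·1^n.
At n = 7: a_7 = 510.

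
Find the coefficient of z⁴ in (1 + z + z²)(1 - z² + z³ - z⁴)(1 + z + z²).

(1 + z + z²) has coefficients 1,1,1 for degrees 0…2.
(1 - z² + z³ - z⁴) has coefficients 1,0,-1,1,-1 for degrees 0…4.
Finally multiplying by (1 + z + z²), the product of all factors after the first has coefficients 1,1,0,0,-1 for degrees 0…4.
[z⁴] = 1·(-1) + 1·0 + 1·0 = -1.

-1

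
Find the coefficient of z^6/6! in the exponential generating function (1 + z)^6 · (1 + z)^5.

The EGF product rule gives c_6 = Σ_{k_1+k_2=6} C(6; k_1,k_2) · ∏ g_i(k_i), where (1+z)^6 gives the falling factorial (6)_k; (1+z)^5 gives the falling factorial (5)_k.
g_1(k) for k = 0…6: 1, 6, 30, 120, 360, 720, 720.
g_2(k) for k = 0…6: 1, 5, 20, 60, 120, 120, 0.
c_6 = Σ_k C(6,k)·g_1(k)·g_2(6−k) = 6·6·120 + 15·30·120 + 20·120·60 + 15·360·20 + 6·720·5 + 1·720·1 = 4320 + 54000 + 144000 + 108000 + 21600 + 720 = 332640.

332640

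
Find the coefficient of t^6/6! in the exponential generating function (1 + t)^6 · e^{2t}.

58576

The EGF product rule gives c_6 = Σ_{k_1+k_2=6} C(6; k_1,k_2) · ∏ g_i(k_i), where (1+t)^6 gives the falling factorial (6)_k; e^{2t} gives (2)^k.
g_1(k) for k = 0…6: 1, 6, 30, 120, 360, 720, 720.
g_2(k) for k = 0…6: 1, 2, 4, 8, 16, 32, 64.
c_6 = Σ_k C(6,k)·g_1(k)·g_2(6−k) = 1·1·64 + 6·6·32 + 15·30·16 + 20·120·8 + 15·360·4 + 6·720·2 + 1·720·1 = 64 + 1152 + 7200 + 19200 + 21600 + 8640 + 720 = 58576.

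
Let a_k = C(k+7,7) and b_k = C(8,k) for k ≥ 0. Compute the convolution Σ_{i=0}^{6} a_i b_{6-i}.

27008

This is [x^6] in the product of the two ordinary generating functions.
Σ = 1·28 + 8·56 + 36·70 + 120·56 + 330·28 + 792·8 + 1716·1 = 27008.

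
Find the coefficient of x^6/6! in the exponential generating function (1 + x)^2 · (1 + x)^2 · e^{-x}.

The EGF product rule gives c_6 = Σ_{k_1+k_2+k_3=6} C(6; k_1,k_2,k_3) · ∏ g_i(k_i), where (1+x)^2 gives the falling factorial (2)_k; (1+x)^2 gives the falling factorial (2)_k; e^{-x} gives (-1)^k.
g_1(k) for k = 0…6: 1, 2, 2, 0, 0, 0, 0.
g_2(k) for k = 0…6: 1, 2, 2, 0, 0, 0, 0.
g_3(k) for k = 0…6: 1, -1, 1, -1, 1, -1, 1.
First combine the last two factors: h(k) = Σ_j C(k,j)·g_2(j)·g_3(k−j) for k = 0…6: 1, 1, -1, -1, 5, -11, 19.
c_6 = Σ_k C(6,k)·g_1(k)·h(6−k) = 1·1·19 + 6·2·(-11) + 15·2·5 = 19 − 132 + 150 = 37.

37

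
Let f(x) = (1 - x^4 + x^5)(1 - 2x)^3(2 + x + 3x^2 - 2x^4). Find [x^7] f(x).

59

(1 - x^4 + x^5) has coefficients 1,0,0,0,-1,1 for degrees 0…5.
(1 - 2x)^3 has coefficients 1,-6,12,-8,0,0,0,0 for degrees 0…7.
Finally multiplying by (2 + x + 3x^2 - 2x^4), the product of all factors after the first has coefficients 2,-11,21,-22,26,-12,-24,16 for degrees 0…7.
[x^7] = 1·16 − 1·(-22) + 1·21 = 59.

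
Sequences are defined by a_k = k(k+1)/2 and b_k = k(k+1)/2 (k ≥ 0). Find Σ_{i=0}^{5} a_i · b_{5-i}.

56

Write out a_i and b_{5-i} for i = 0,…,5 and sum the products.
Σ = 0·15 + 1·10 + 3·6 + 6·3 + 10·1 + 15·0 = 56.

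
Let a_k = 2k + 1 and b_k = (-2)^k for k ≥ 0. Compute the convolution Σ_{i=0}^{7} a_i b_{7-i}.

This is [x^7] in the product of the two ordinary generating functions.
Σ = 1·(-128) + 3·64 + 5·(-32) + 7·16 + 9·(-8) + 11·4 + 13·(-2) + 15·1 = -23.

-23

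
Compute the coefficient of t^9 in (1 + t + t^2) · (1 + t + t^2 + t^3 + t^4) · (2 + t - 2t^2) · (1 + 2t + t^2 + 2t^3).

-11

(1 + t + t^2) has coefficients 1,1,1 for degrees 0…2.
(1 + t + t^2 + t^3 + t^4) has coefficients 1,1,1,1,1,0,0,0,0,0 for degrees 0…9.
Multiplying by (2 + t - 2t^2) gives running coefficients 2,3,1,1,1,-1,-2,0,0,0 for degrees 0…9.
Finally multiplying by (1 + 2t + t^2 + 2t^3), the product of all factors after the first has coefficients 2,7,9,10,10,4,-1,-3,-4,-4 for degrees 0…9.
[t^9] = 1·(-4) + 1·(-4) + 1·(-3) = -11.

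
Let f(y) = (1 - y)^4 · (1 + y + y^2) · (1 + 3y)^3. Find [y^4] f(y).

(1 - y)^4 has coefficients 1,-4,6,-4,1 for degrees 0…4.
(1 + y + y^2) has coefficients 1,1,1,0,0 for degrees 0…4.
Finally multiplying by (1 + 3y)^3, the product of all factors after the first has coefficients 1,10,37,63,54 for degrees 0…4.
[y^4] = 1·54 − 4·63 + 6·37 − 4·10 + 1·1 = -15.

-15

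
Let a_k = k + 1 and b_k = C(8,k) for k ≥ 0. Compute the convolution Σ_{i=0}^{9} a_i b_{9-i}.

The convolution is the x^9 coefficient of A(x)B(x).
Σ = 1·0 + 2·1 + 3·8 + 4·28 + 5·56 + 6·70 + 7·56 + 8·28 + 9·8 + 10·1 = 1536.

1536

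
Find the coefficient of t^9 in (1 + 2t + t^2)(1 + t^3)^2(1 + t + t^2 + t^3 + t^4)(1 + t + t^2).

27

(1 + 2t + t^2) has coefficients 1,2,1 for degrees 0…2.
(1 + t^3)^2 has coefficients 1,0,0,2,0,0,1,0,0,0 for degrees 0…9.
Multiplying by (1 + t + t^2 + t^3 + t^4) gives running coefficients 1,1,1,3,3,2,3,3,1,1 for degrees 0…9.
Finally multiplying by (1 + t + t^2), the product of all factors after the first has coefficients 1,2,3,5,7,8,8,8,7,5 for degrees 0…9.
[t^9] = 1·5 + 2·7 + 1·8 = 27.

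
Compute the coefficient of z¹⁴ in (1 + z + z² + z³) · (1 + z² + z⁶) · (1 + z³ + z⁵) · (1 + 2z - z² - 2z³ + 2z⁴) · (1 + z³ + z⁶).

8

(1 + z + z² + z³) has coefficients 1,1,1,1 for degrees 0…3.
(1 + z² + z⁶) has coefficients 1,0,1,0,0,0,1,0,0,0,0,0,0,0,0 for degrees 0…14.
Multiplying by (1 + z³ + z⁵) gives running coefficients 1,0,1,1,0,2,1,1,0,1,0,1,0,0,0 for degrees 0…14.
Multiplying by (1 + 2z - z² - 2z³ + 2z⁴) gives running coefficients 1,2,0,1,3,-1,5,3,-3,2,2,2,0,1,-2 for degrees 0…14.
Finally multiplying by (1 + z³ + z⁶), the product of all factors after the first has coefficients 1,2,0,2,5,-1,7,8,-4,8,8,-2,7,6,-3 for degrees 0…14.
[z¹⁴] = 1·(-3) + 1·6 + 1·7 + 1·(-2) = 8.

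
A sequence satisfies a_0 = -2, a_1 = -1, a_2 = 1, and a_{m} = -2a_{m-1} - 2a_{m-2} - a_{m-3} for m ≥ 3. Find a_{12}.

The ordinary generating function has denominator 1 + 2y + 2y^2 + y^3.
Iterating the recurrence: a_0,…,a_{12} = -2, -1, 1, 2, -5, 5, -2, -1, 1, 2, -5, 5, -2.

-2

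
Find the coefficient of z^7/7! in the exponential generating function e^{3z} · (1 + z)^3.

The EGF product rule gives c_7 = Σ_{k_1+k_2=7} C(7; k_1,k_2) · ∏ g_i(k_i), where e^{3z} gives (3)^k; (1+z)^3 gives the falling factorial (3)_k.
g_1(k) for k = 0…7: 1, 3, 9, 27, 81, 243, 729, 2187.
g_2(k) for k = 0…7: 1, 3, 6, 6, 0, 0, 0, 0.
c_7 = Σ_k C(7,k)·g_1(k)·g_2(7−k) = 35·81·6 + 21·243·6 + 7·729·3 + 1·2187·1 = 17010 + 30618 + 15309 + 2187 = 65124.

65124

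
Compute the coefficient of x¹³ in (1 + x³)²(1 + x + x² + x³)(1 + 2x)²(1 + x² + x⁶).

25

(1 + x³)² has coefficients 1,0,0,2,0,0,1 for degrees 0…6.
(1 + x + x² + x³) has coefficients 1,1,1,1,0,0,0,0,0,0,0,0,0,0 for degrees 0…13.
Multiplying by (1 + 2x)² gives running coefficients 1,5,9,9,8,4,0,0,0,0,0,0,0,0 for degrees 0…13.
Finally multiplying by (1 + x² + x⁶), the product of all factors after the first has coefficients 1,5,10,14,17,13,9,9,9,9,8,4,0,0 for degrees 0…13.
[x¹³] = 1·0 + 2·8 + 1·9 = 25.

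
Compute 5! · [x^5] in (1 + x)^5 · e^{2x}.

5752

The EGF product rule gives c_5 = Σ_{k_1+k_2=5} C(5; k_1,k_2) · ∏ g_i(k_i), where (1+x)^5 gives the falling factorial (5)_k; e^{2x} gives (2)^k.
g_1(k) for k = 0…5: 1, 5, 20, 60, 120, 120.
g_2(k) for k = 0…5: 1, 2, 4, 8, 16, 32.
c_5 = Σ_k C(5,k)·g_1(k)·g_2(5−k) = 1·1·32 + 5·5·16 + 10·20·8 + 10·60·4 + 5·120·2 + 1·120·1 = 32 + 400 + 1600 + 2400 + 1200 + 120 = 5752.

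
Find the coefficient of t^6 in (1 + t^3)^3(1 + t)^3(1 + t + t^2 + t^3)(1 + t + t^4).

60

(1 + t^3)^3 has coefficients 1,0,0,3,0,0,3 for degrees 0…6.
(1 + t)^3 has coefficients 1,3,3,1,0,0,0 for degrees 0…6.
Multiplying by (1 + t + t^2 + t^3) gives running coefficients 1,4,7,8,7,4,1 for degrees 0…6.
Finally multiplying by (1 + t + t^4), the product of all factors after the first has coefficients 1,5,11,15,16,15,12 for degrees 0…6.
[t^6] = 1·12 + 3·15 + 3·1 = 60.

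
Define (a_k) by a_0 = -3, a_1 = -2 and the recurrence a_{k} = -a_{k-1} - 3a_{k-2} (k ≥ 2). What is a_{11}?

The ordinary generating function has denominator 1 + y + 3y^2.
Iterating the recurrence: a_0,…,a_{11} = -3, -2, 11, -5, -28, 43, 41, -170, 47, 463, -604, -785.

-785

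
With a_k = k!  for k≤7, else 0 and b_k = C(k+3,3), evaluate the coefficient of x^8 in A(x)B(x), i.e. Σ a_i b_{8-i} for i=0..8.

31389

The convolution is the x^8 coefficient of A(x)B(x).
Σ = 1·165 + 1·120 + 2·84 + 6·56 + 24·35 + 120·20 + 720·10 + 5040·4 + 0·1 = 31389.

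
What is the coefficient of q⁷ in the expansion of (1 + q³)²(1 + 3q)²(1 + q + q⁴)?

9

(1 + q³)² has coefficients 1,0,0,2,0,0,1 for degrees 0…6.
(1 + 3q)² has coefficients 1,6,9,0,0,0,0,0 for degrees 0…7.
Finally multiplying by (1 + q + q⁴), the product of all factors after the first has coefficients 1,7,15,9,1,6,9,0 for degrees 0…7.
[q⁷] = 1·0 + 2·1 + 1·7 = 9.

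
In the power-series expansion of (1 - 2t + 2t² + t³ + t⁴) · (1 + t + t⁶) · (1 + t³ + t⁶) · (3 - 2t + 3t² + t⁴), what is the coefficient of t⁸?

(1 - 2t + 2t² + t³ + t⁴) has coefficients 1,-2,2,1,1 for degrees 0…4.
(1 + t + t⁶) has coefficients 1,1,0,0,0,0,1,0,0 for degrees 0…8.
Multiplying by (1 + t³ + t⁶) gives running coefficients 1,1,0,1,1,0,2,1,0 for degrees 0…8.
Finally multiplying by (3 - 2t + 3t² + t⁴), the product of all factors after the first has coefficients 3,1,1,6,2,2,9,0,5 for degrees 0…8.
[t⁸] = 1·5 − 2·0 + 2·9 + 1·2 + 1·2 = 27.

27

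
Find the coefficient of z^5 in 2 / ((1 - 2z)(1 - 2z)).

The denominator gives the recurrence a_n = 4a_(n−1) − 4a_(n−2) for n ≥ 2; the numerator fixes a_0 = 2, a_1 = 8.
Iterating: 2, 8, 24, 64, 160, 384, so a_5 = 384.

384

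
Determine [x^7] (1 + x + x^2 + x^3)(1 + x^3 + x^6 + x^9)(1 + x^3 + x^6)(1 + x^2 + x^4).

8

(1 + x + x^2 + x^3) has coefficients 1,1,1,1 for degrees 0…3.
(1 + x^3 + x^6 + x^9) has coefficients 1,0,0,1,0,0,1,0 for degrees 0…7.
Multiplying by (1 + x^3 + x^6) gives running coefficients 1,0,0,2,0,0,3,0 for degrees 0…7.
Finally multiplying by (1 + x^2 + x^4), the product of all factors after the first has coefficients 1,0,1,2,1,2,3,2 for degrees 0…7.
[x^7] = 1·2 + 1·3 + 1·2 + 1·1 = 8.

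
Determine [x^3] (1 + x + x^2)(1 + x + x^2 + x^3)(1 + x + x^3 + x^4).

7

(1 + x + x^2) has coefficients 1,1,1 for degrees 0…2.
(1 + x + x^2 + x^3) has coefficients 1,1,1,1 for degrees 0…3.
Finally multiplying by (1 + x + x^3 + x^4), the product of all factors after the first has coefficients 1,2,2,3 for degrees 0…3.
[x^3] = 1·3 + 1·2 + 1·2 = 7.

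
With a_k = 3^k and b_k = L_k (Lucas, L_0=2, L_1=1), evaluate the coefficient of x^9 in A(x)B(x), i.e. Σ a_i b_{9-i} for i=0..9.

This is [x^9] in the product of the two ordinary generating functions.
Σ = 1·76 + 3·47 + 9·29 + 27·18 + 81·11 + 243·7 + 729·4 + 2187·3 + 6561·1 + 19683·2 = 58960.

58960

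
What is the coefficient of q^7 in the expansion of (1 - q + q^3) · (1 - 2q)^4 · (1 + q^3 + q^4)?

1

(1 - q + q^3) has coefficients 1,-1,0,1 for degrees 0…3.
(1 - 2q)^4 has coefficients 1,-8,24,-32,16,0,0,0 for degrees 0…7.
Finally multiplying by (1 + q^3 + q^4), the product of all factors after the first has coefficients 1,-8,24,-31,9,16,-8,-16 for degrees 0…7.
[q^7] = 1·(-16) − 1·(-8) + 1·9 = 1.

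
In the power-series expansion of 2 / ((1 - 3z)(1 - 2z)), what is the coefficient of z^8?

38342

The denominator gives the recurrence a_n = 5a_(n−1) − 6a_(n−2) for n ≥ 2; the numerator fixes a_0 = 2, a_1 = 10.
Iterating: 2, 10, 38, 130, 422, 1330, 4118, 12610, 38342, so a_8 = 38342.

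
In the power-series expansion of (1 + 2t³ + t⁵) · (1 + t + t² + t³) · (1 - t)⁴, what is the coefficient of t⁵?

(1 + 2t³ + t⁵) has coefficients 1,0,0,2,0,1 for degrees 0…5.
(1 + t + t² + t³) has coefficients 1,1,1,1,0,0 for degrees 0…5.
Finally multiplying by (1 - t)⁴, the product of all factors after the first has coefficients 1,-3,3,-1,-1,3 for degrees 0…5.
[t⁵] = 1·3 + 2·3 + 1·1 = 10.

10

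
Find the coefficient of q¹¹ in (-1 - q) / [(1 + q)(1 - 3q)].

Partial fractions give a closed form: a_n = (-1)·3^n.
At n = 11: a_11 = -177147.

-177147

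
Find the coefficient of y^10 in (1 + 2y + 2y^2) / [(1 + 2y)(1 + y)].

The denominator gives the recurrence a_n = −3a_(n−1) − 2a_(n−2) for n ≥ 3; the numerator fixes a_0 = 1, a_1 = -1, a_2 = 3.
Iterating: 1, -1, 3, -7, 15, -31, 63, -127, 255, -511, 1023, so a_10 = 1023.

1023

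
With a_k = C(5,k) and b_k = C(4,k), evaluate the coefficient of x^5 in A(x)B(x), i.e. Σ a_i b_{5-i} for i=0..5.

This is [x^5] in the product of the two ordinary generating functions.
Σ = 1·0 + 5·1 + 10·4 + 10·6 + 5·4 + 1·1 = 126.

126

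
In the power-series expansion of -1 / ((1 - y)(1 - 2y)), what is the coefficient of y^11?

The denominator gives the recurrence a_n = 3a_(n−1) − 2a_(n−2) for n ≥ 2; the numerator fixes a_0 = -1, a_1 = -3.
Iterating: -1, -3, -7, -15, -31, -63, -127, -255, -511, -1023, -2047, -4095, so a_11 = -4095.

-4095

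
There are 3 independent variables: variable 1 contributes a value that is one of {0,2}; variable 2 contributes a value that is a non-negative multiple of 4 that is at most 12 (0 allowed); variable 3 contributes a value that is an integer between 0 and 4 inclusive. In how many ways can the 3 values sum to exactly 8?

3

The generating function for the choices is (1 + y^2)·(1 + y^4 + y^8 + y^12)·(1 + y + y^2 + y^3 + y^4); the count is [y^8].
(1 + y^2) has coefficients 1,0,1 for degrees 0…2.
(1 + y^4 + y^8 + y^12) has coefficients 1,0,0,0,1,0,0,0,1 for degrees 0…8.
Finally multiplying by (1 + y + y^2 + y^3 + y^4), the product of all factors after the first has coefficients 1,1,1,1,2,1,1,1,2 for degrees 0…8.
[y^8] = 1·2 + 1·1 = 3.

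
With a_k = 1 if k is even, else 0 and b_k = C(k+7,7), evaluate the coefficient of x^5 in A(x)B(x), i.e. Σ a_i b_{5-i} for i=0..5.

920

Write out a_i and b_{5-i} for i = 0,…,5 and sum the products.
Σ = 1·792 + 0·330 + 1·120 + 0·36 + 1·8 + 0·1 = 920.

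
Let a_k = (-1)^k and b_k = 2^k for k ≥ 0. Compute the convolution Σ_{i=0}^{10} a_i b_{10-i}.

Write out a_i and b_{10-i} for i = 0,…,10 and sum the products.
Σ = 1·1024 − 1·512 + 1·256 − 1·128 + 1·64 − 1·32 + 1·16 − 1·8 + 1·4 − 1·2 + 1·1 = 683.

683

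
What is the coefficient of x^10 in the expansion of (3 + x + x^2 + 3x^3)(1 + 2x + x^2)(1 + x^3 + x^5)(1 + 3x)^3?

(3 + x + x^2 + 3x^3) has coefficients 3,1,1,3 for degrees 0…3.
(1 + 2x + x^2) has coefficients 1,2,1,0,0,0,0,0,0,0,0 for degrees 0…10.
Multiplying by (1 + x^3 + x^5) gives running coefficients 1,2,1,1,2,2,2,1,0,0,0 for degrees 0…10.
Finally multiplying by (1 + 3x)^3, the product of all factors after the first has coefficients 1,11,46,91,92,74,101,127,117,81,27 for degrees 0…10.
[x^10] = 3·27 + 1·81 + 1·117 + 3·127 = 660.

660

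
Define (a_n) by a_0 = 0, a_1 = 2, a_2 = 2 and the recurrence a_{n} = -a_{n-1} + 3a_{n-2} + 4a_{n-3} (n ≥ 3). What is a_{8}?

The ordinary generating function has denominator 1 + z - 3z^2 - 4z^3.
Iterating the recurrence: a_0,…,a_{8} = 0, 2, 2, 4, 10, 10, 36, 34, 114.

114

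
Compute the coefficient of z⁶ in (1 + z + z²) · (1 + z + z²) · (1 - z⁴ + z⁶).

(1 + z + z²) has coefficients 1,1,1 for degrees 0…2.
(1 + z + z²) has coefficients 1,1,1,0,0,0,0 for degrees 0…6.
Finally multiplying by (1 - z⁴ + z⁶), the product of all factors after the first has coefficients 1,1,1,0,-1,-1,0 for degrees 0…6.
[z⁶] = 1·0 + 1·(-1) + 1·(-1) = -2.

-2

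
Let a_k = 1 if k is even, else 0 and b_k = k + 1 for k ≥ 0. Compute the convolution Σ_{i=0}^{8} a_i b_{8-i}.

This is [x^8] in the product of the two ordinary generating functions.
Σ = 1·9 + 0·8 + 1·7 + 0·6 + 1·5 + 0·4 + 1·3 + 0·2 + 1·1 = 25.

25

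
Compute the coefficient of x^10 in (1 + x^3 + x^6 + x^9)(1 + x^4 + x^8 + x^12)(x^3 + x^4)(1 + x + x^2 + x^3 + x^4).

(1 + x^3 + x^6 + x^9) has coefficients 1,0,0,1,0,0,1,0,0,1 for degrees 0…9.
(1 + x^4 + x^8 + x^12) has coefficients 1,0,0,0,1,0,0,0,1,0,0 for degrees 0…10.
Multiplying by (x^3 + x^4) gives running coefficients 0,0,0,1,1,0,0,1,1,0,0 for degrees 0…10.
Finally multiplying by (1 + x + x^2 + x^3 + x^4), the product of all factors after the first has coefficients 0,0,0,1,2,2,2,3,3,2,2 for degrees 0…10.
[x^10] = 1·2 + 1·3 + 1·2 + 1·0 = 7.

7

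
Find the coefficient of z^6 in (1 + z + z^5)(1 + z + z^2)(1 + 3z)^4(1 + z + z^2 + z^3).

(1 + z + z^5) has coefficients 1,1,0,0,0,1 for degrees 0…5.
(1 + z + z^2) has coefficients 1,1,1,0,0,0,0 for degrees 0…6.
Multiplying by (1 + 3z)^4 gives running coefficients 1,13,67,174,243,189,81 for degrees 0…6.
Finally multiplying by (1 + z + z^2 + z^3), the product of all factors after the first has coefficients 1,14,81,255,497,673,687 for degrees 0…6.
[z^6] = 1·687 + 1·673 + 1·14 = 1374.

1374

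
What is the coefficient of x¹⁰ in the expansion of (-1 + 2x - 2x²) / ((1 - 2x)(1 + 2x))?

The denominator gives the recurrence a_n = 4a_(n−2) for n ≥ 3; the numerator fixes a_0 = -1, a_1 = 2, a_2 = -6.
Iterating: -1, 2, -6, 8, -24, 32, -96, 128, -384, 512, -1536, so a_10 = -1536.

-1536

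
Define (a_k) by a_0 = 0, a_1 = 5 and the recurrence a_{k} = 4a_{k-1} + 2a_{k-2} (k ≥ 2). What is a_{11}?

13812640

The ordinary generating function has denominator 1 - 4t - 2t^2.
Iterating the recurrence: a_0,…,a_{11} = 0, 5, 20, 90, 400, 1780, 7920, 35240, 156800, 697680, 3104320, 13812640.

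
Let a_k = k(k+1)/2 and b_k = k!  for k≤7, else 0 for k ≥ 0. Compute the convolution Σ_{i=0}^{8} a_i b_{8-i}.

This is [x^8] in the product of the two ordinary generating functions.
Σ = 0·0 + 1·5040 + 3·720 + 6·120 + 10·24 + 15·6 + 21·2 + 28·1 + 36·1 = 8356.

8356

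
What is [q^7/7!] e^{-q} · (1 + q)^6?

The EGF product rule gives c_7 = Σ_{k_1+k_2=7} C(7; k_1,k_2) · ∏ g_i(k_i), where e^{-q} gives (-1)^k; (1+q)^6 gives the falling factorial (6)_k.
g_1(k) for k = 0…7: 1, -1, 1, -1, 1, -1, 1, -1.
g_2(k) for k = 0…7: 1, 6, 30, 120, 360, 720, 720, 0.
c_7 = Σ_k C(7,k)·g_1(k)·g_2(7−k) = 7·(-1)·720 + 21·1·720 + 35·(-1)·360 + 35·1·120 + 21·(-1)·30 + 7·1·6 + 1·(-1)·1 = −5040 + 15120 − 12600 + 4200 − 630 + 42 − 1 = 1091.

1091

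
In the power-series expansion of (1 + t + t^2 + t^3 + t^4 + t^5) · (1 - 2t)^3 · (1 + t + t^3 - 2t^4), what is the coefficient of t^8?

(1 + t + t^2 + t^3 + t^4 + t^5) has coefficients 1,1,1,1,1,1 for degrees 0…5.
(1 - 2t)^3 has coefficients 1,-6,12,-8,0,0,0,0,0 for degrees 0…8.
Finally multiplying by (1 + t + t^3 - 2t^4), the product of all factors after the first has coefficients 1,-5,6,5,-16,24,-32,16,0 for degrees 0…8.
[t^8] = 1·0 + 1·16 + 1·(-32) + 1·24 + 1·(-16) + 1·5 = -3.

-3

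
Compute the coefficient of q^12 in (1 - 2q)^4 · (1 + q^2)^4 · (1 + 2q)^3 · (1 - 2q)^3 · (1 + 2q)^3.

(1 - 2q)^4 has coefficients 1,-8,24,-32,16 for degrees 0…4.
(1 + q^2)^4 has coefficients 1,0,4,0,6,0,4,0,1,0,0,0,0 for degrees 0…12.
Multiplying by (1 + 2q)^3 gives running coefficients 1,6,16,32,54,68,76,72,49,38,12,8,0 for degrees 0…12.
Multiplying by (1 - 2q)^3 gives running coefficients 1,0,-8,0,6,0,60,0,-15,0,-204,0,-208 for degrees 0…12.
Finally multiplying by (1 + 2q)^3, the product of all factors after the first has coefficients 1,6,4,-40,-90,-28,132,408,705,390,-384,-1344,-2656 for degrees 0…12.
[q^12] = 1·(-2656) − 8·(-1344) + 24·(-384) − 32·390 + 16·705 = -2320.

-2320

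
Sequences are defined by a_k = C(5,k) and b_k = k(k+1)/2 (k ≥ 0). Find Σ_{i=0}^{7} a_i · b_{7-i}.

The convolution is the x^7 coefficient of A(x)B(x).
Σ = 1·28 + 5·21 + 10·15 + 10·10 + 5·6 + 1·3 + 0·1 + 0·0 = 416.

416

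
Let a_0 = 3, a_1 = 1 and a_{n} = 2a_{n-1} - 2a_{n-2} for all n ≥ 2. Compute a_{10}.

-64

The ordinary generating function has denominator 1 - 2q + 2q^2.
Iterating the recurrence: a_0,…,a_{10} = 3, 1, -4, -10, -12, -4, 16, 40, 48, 16, -64.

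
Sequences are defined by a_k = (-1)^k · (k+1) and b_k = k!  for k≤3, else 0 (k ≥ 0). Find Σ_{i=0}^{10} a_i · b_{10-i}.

This is [x^10] in the product of the two ordinary generating functions.
Σ = 1·0 − 2·0 + 3·0 − 4·0 + 5·0 − 6·0 + 7·0 − 8·6 + 9·2 − 10·1 + 11·1 = -29.

-29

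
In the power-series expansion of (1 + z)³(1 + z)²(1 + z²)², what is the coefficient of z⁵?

26

(1 + z)³ has coefficients 1,3,3,1 for degrees 0…3.
(1 + z)² has coefficients 1,2,1,0,0,0 for degrees 0…5.
Finally multiplying by (1 + z²)², the product of all factors after the first has coefficients 1,2,3,4,3,2 for degrees 0…5.
[z⁵] = 1·2 + 3·3 + 3·4 + 1·3 = 26.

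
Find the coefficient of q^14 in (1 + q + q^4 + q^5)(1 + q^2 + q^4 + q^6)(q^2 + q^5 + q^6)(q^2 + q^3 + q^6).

(1 + q + q^4 + q^5) has coefficients 1,1,0,0,1,1 for degrees 0…5.
(1 + q^2 + q^4 + q^6) has coefficients 1,0,1,0,1,0,1,0,0,0,0,0,0,0,0 for degrees 0…14.
Multiplying by (q^2 + q^5 + q^6) gives running coefficients 0,0,1,0,1,1,2,1,2,1,1,1,1,0,0 for degrees 0…14.
Finally multiplying by (q^2 + q^3 + q^6), the product of all factors after the first has coefficients 0,0,0,0,1,1,1,2,4,3,4,4,4,3,4 for degrees 0…14.
[q^14] = 1·4 + 1·3 + 1·4 + 1·3 = 14.

14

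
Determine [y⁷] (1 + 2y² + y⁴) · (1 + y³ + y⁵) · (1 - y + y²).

(1 + 2y² + y⁴) has coefficients 1,0,2,0,1 for degrees 0…4.
(1 + y³ + y⁵) has coefficients 1,0,0,1,0,1,0,0 for degrees 0…7.
Finally multiplying by (1 - y + y²), the product of all factors after the first has coefficients 1,-1,1,1,-1,2,-1,1 for degrees 0…7.
[y⁷] = 1·1 + 2·2 + 1·1 = 6.

6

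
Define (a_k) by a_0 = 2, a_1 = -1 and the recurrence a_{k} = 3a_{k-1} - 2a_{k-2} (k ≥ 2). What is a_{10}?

The ordinary generating function has denominator 1 - 3z + 2z^2.
Iterating the recurrence: a_0,…,a_{10} = 2, -1, -7, -19, -43, -91, -187, -379, -763, -1531, -3067.

-3067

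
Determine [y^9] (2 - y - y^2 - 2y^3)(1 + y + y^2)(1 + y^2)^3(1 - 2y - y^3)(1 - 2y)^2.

(2 - y - y^2 - 2y^3) has coefficients 2,-1,-1,-2 for degrees 0…3.
(1 + y + y^2) has coefficients 1,1,1,0,0,0,0,0,0,0 for degrees 0…9.
Multiplying by (1 + y^2)^3 gives running coefficients 1,1,4,3,6,3,4,1,1,0 for degrees 0…9.
Multiplying by (1 - 2y - y^3) gives running coefficients 1,-1,2,-6,-1,-13,-5,-13,-4,-6 for degrees 0…9.
Finally multiplying by (1 - 2y)^2, the product of all factors after the first has coefficients 1,-5,10,-18,31,-33,43,-45,28,-42 for degrees 0…9.
[y^9] = 2·(-42) − 1·28 − 1·(-45) − 2·43 = -153.

-153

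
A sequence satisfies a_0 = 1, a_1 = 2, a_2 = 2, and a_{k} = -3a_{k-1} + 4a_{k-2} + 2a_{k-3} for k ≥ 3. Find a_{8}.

-876

The ordinary generating function has denominator 1 + 3z - 4z^2 - 2z^3.
Iterating the recurrence: a_0,…,a_{8} = 1, 2, 2, 4, 0, 20, -52, 236, -876.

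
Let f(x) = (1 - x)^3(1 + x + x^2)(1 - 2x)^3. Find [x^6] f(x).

38

(1 - x)^3 has coefficients 1,-3,3,-1 for degrees 0…3.
(1 + x + x^2) has coefficients 1,1,1,0,0,0,0 for degrees 0…6.
Finally multiplying by (1 - 2x)^3, the product of all factors after the first has coefficients 1,-5,7,-2,4,-8,0 for degrees 0…6.
[x^6] = 1·0 − 3·(-8) + 3·4 − 1·(-2) = 38.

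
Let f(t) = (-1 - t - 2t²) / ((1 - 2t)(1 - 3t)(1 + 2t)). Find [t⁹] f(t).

-53986

The denominator gives the recurrence a_n = 3a_(n−1) + 4a_(n−2) − 12a_(n−3) for n ≥ 3; the numerator fixes a_0 = -1, a_1 = -4, a_2 = -18.
Iterating: -1, -4, -18, -58, -198, -610, -1926, -5842, -17910, -53986, so a_9 = -53986.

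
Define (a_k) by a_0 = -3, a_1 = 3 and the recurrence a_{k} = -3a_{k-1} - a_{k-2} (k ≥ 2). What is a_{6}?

The ordinary generating function has denominator 1 + 3t + t^2.
Iterating the recurrence: a_0,…,a_{6} = -3, 3, -6, 15, -39, 102, -267.

-267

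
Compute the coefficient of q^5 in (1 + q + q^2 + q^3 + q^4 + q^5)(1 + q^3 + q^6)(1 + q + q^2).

6

(1 + q + q^2 + q^3 + q^4 + q^5) has coefficients 1,1,1,1,1,1 for degrees 0…5.
(1 + q^3 + q^6) has coefficients 1,0,0,1,0,0 for degrees 0…5.
Finally multiplying by (1 + q + q^2), the product of all factors after the first has coefficients 1,1,1,1,1,1 for degrees 0…5.
[q^5] = 1·1 + 1·1 + 1·1 + 1·1 + 1·1 + 1·1 = 6.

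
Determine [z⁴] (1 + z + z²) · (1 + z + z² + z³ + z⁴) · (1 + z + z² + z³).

(1 + z + z²) has coefficients 1,1,1 for degrees 0…2.
(1 + z + z² + z³ + z⁴) has coefficients 1,1,1,1,1 for degrees 0…4.
Finally multiplying by (1 + z + z² + z³), the product of all factors after the first has coefficients 1,2,3,4,4 for degrees 0…4.
[z⁴] = 1·4 + 1·4 + 1·3 = 11.

11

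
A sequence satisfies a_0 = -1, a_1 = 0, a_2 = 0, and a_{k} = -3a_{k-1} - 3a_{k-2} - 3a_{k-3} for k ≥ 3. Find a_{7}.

The ordinary generating function has denominator 1 + 3t + 3t^2 + 3t^3.
Iterating the recurrence: a_0,…,a_{7} = -1, 0, 0, 3, -9, 18, -36, 81.

81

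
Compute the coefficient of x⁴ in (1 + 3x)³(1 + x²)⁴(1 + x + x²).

(1 + 3x)³ has coefficients 1,9,27,27 for degrees 0…3.
(1 + x²)⁴ has coefficients 1,0,4,0,6 for degrees 0…4.
Finally multiplying by (1 + x + x²), the product of all factors after the first has coefficients 1,1,5,4,10 for degrees 0…4.
[x⁴] = 1·10 + 9·4 + 27·5 + 27·1 = 208.

208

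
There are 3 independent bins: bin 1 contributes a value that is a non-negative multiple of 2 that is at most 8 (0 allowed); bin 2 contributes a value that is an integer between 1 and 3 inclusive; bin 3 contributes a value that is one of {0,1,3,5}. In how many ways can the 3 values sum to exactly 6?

The generating function for the choices is (1 + q^2 + q^4 + q^6 + q^8)·(q + q^2 + q^3)·(1 + q + q^3 + q^5); the count is [q^6].
(1 + q^2 + q^4 + q^6 + q^8) has coefficients 1,0,1,0,1,0,1 for degrees 0…6.
(q + q^2 + q^3) has coefficients 0,1,1,1,0,0,0 for degrees 0…6.
Finally multiplying by (1 + q + q^3 + q^5), the product of all factors after the first has coefficients 0,1,2,2,2,1,2 for degrees 0…6.
[q^6] = 1·2 + 1·2 + 1·2 + 1·0 = 6.

6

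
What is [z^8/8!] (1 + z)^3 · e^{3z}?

263169

The EGF product rule gives c_8 = Σ_{k_1+k_2=8} C(8; k_1,k_2) · ∏ g_i(k_i), where (1+z)^3 gives the falling factorial (3)_k; e^{3z} gives (3)^k.
g_1(k) for k = 0…8: 1, 3, 6, 6, 0, 0, 0, 0, 0.
g_2(k) for k = 0…8: 1, 3, 9, 27, 81, 243, 729, 2187, 6561.
c_8 = Σ_k C(8,k)·g_1(k)·g_2(8−k) = 1·1·6561 + 8·3·2187 + 28·6·729 + 56·6·243 = 6561 + 52488 + 122472 + 81648 = 263169.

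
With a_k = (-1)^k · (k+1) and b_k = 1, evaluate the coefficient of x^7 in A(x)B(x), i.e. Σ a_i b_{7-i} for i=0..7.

The convolution is the t^7 coefficient of A(t)B(t).
Σ = 1·1 − 2·1 + 3·1 − 4·1 + 5·1 − 6·1 + 7·1 − 8·1 = -4.

-4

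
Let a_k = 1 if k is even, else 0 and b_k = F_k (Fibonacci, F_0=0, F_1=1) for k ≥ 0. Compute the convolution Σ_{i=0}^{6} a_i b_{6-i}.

Write out a_i and b_{6-i} for i = 0,…,6 and sum the products.
Σ = 1·8 + 0·5 + 1·3 + 0·2 + 1·1 + 0·1 + 1·0 = 12.

12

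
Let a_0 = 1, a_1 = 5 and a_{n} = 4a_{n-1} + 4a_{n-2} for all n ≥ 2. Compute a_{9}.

1469696

The ordinary generating function has denominator 1 - 4t - 4t^2.
Iterating the recurrence: a_0,…,a_{9} = 1, 5, 24, 116, 560, 2704, 13056, 63040, 304384, 1469696.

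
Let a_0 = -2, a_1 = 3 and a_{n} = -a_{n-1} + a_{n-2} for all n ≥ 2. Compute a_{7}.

55

The ordinary generating function has denominator 1 + x - x^2.
Iterating the recurrence: a_0,…,a_{7} = -2, 3, -5, 8, -13, 21, -34, 55.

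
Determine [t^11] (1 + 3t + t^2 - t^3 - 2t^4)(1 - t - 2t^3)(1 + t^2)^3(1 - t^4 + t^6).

(1 + 3t + t^2 - t^3 - 2t^4) has coefficients 1,3,1,-1,-2 for degrees 0…4.
(1 - t - 2t^3) has coefficients 1,-1,0,-2,0,0,0,0,0,0,0,0 for degrees 0…11.
Multiplying by (1 + t^2)^3 gives running coefficients 1,-1,3,-5,3,-9,1,-7,0,-2,0,0 for degrees 0…11.
Finally multiplying by (1 - t^4 + t^6), the product of all factors after the first has coefficients 1,-1,3,-5,2,-8,-1,-3,0,2,2,-2 for degrees 0…11.
[t^11] = 1·(-2) + 3·2 + 1·2 − 1·0 − 2·(-3) = 12.

12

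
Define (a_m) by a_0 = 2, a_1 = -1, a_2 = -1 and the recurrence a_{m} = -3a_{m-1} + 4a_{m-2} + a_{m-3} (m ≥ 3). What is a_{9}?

6819

The ordinary generating function has denominator 1 + 3y - 4y^2 - y^3.
Iterating the recurrence: a_0,…,a_{9} = 2, -1, -1, 1, -8, 27, -112, 436, -1729, 6819.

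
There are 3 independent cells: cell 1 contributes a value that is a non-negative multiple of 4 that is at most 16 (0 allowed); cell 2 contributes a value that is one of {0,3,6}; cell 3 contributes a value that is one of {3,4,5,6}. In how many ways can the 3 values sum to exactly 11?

The generating function for the choices is (1 + y⁴ + y⁸ + y¹² + y¹⁶)·(1 + y³ + y⁶)·(y³ + y⁴ + y⁵ + y⁶); the count is [y¹¹].
(1 + y⁴ + y⁸ + y¹² + y¹⁶) has coefficients 1,0,0,0,1,0,0,0,1,0,0,0 for degrees 0…11.
(1 + y³ + y⁶) has coefficients 1,0,0,1,0,0,1,0,0,0,0,0 for degrees 0…11.
Finally multiplying by (y³ + y⁴ + y⁵ + y⁶), the product of all factors after the first has coefficients 0,0,0,1,1,1,2,1,1,2,1,1 for degrees 0…11.
[y¹¹] = 1·1 + 1·1 + 1·1 = 3.

3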